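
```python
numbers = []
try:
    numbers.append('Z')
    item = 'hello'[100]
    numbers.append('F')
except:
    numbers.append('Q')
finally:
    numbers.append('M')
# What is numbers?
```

Step-by-step execution trace:
1. try: `numbers.append('Z')` → numbers = ['Z'].
2. `item = 'hello'[100]` raises IndexError; `numbers.append('F')` is not reached.
3. bare `except` matches → `numbers.append('Q')` → numbers = ['Z', 'Q'].
4. finally always runs: `numbers.append('M')` → numbers = ['Z', 'Q', 'M'].
Result: ['Z', 'Q', 'M']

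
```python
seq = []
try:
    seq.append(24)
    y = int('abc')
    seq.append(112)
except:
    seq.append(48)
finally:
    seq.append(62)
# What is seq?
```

Step-by-step execution trace:
1. try: `seq.append(24)` → seq = [24].
2. `y = int('abc')` raises ValueError; `seq.append(112)` is not reached.
3. bare `except` matches → `seq.append(48)` → seq = [24, 48].
4. finally always runs: `seq.append(62)` → seq = [24, 48, 62].
Result: [24, 48, 62]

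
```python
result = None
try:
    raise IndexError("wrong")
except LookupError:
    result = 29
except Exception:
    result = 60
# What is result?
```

Step-by-step execution trace:
1. `raise IndexError(...)` raises IndexError.
2. `except LookupError` matches (IndexError is a subclass of LookupError) → result = 29.
3. `except Exception` is not reached.
Result: 29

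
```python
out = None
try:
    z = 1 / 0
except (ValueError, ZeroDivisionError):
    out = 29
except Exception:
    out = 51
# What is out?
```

Step-by-step execution trace:
1. `z = 1 / 0` raises ZeroDivisionError.
2. `except (ValueError, ZeroDivisionError)` matches (ZeroDivisionError is in the tuple) → out = 29.
3. `except Exception` is not reached.
Result: 29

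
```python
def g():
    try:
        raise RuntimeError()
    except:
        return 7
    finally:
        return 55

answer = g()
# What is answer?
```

Step-by-step execution trace:
1. `g()` enters try: `raise RuntimeError()` raises RuntimeError.
2. bare `except` matches → `return 7` sets pending return value 7.
3. Before returning, `finally: return 55` runs and overrides the pending return.
4. g() returns 55 → answer = 55.
Result: 55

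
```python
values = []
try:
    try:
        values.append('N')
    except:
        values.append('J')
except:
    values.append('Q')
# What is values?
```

Step-by-step execution trace:
1. Inner try: `values.append('N')` → values = ['N']. No exception raised.
2. Inner `except` is skipped.
3. Inner try completes normally; outer `except` is skipped.
Result: ['N']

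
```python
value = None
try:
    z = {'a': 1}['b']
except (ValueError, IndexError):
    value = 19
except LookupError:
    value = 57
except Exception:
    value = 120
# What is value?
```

Step-by-step execution trace:
1. `z = {'a': 1}['b']` raises KeyError.
2. `except (ValueError, IndexError)` does not match KeyError; skipped.
3. `except LookupError` matches (KeyError is a subclass of LookupError) → value = 57.
4. `except Exception` is not reached.
Result: 57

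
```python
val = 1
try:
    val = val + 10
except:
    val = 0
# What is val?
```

Step-by-step execution trace:
1. val starts at 1.
2. try: `val = val + 10` → val = 11. No exception raised.
3. `except` is skipped.
Result: 11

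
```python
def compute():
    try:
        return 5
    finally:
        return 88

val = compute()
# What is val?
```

Step-by-step execution trace:
1. `compute()` enters try: `return 5` sets pending return value 5.
2. Before returning, `finally: return 88` runs and overrides the pending return.
3. compute() returns 88 → val = 88.
Result: 88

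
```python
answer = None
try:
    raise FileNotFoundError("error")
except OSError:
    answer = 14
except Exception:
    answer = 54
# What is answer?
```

Step-by-step execution trace:
1. `raise FileNotFoundError(...)` raises FileNotFoundError.
2. `except OSError` matches (FileNotFoundError is a subclass of OSError) → answer = 14.
3. `except Exception` is not reached.
Result: 14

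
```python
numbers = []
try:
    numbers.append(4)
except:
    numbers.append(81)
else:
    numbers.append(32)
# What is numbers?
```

Step-by-step execution trace:
1. try: `numbers.append(4)` → numbers = [4]. No exception raised.
2. `except` is skipped.
3. `else` runs (try completed without exception): `numbers.append(32)` → numbers = [4, 32].
Result: [4, 32]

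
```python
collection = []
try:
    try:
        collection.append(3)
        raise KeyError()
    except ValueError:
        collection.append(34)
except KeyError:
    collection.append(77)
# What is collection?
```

Step-by-step execution trace:
1. Inner try: `collection.append(3)` → collection = [3].
2. `raise KeyError()` raises KeyError.
3. Inner `except ValueError` does not match KeyError; exception propagates to outer try.
4. Outer `except KeyError` matches → `collection.append(77)` → collection = [3, 77].
Result: [3, 77]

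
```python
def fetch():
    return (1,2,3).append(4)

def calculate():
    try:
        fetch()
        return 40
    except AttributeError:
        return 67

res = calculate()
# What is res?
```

Step-by-step execution trace:
1. `calculate()` calls `fetch()`.
2. `fetch()` evaluates `(1,2,3).append(4)`, which raises AttributeError; it propagates to the caller.
3. `return 40` is not reached.
4. `except AttributeError` in calculate matches → returns 67.
5. res = 67.
Result: 67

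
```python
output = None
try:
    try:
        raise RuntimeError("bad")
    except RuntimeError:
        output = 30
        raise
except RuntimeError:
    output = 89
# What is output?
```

Step-by-step execution trace:
1. Inner try: `raise RuntimeError("bad")` raises RuntimeError.
2. Inner `except RuntimeError` matches → output = 30.
3. bare `raise` re-raises the same RuntimeError.
4. Outer `except RuntimeError` matches → output = 89.
Result: 89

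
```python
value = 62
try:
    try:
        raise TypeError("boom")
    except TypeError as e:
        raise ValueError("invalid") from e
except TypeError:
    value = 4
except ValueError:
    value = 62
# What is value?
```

Step-by-step execution trace:
1. Inner try raises TypeError; inner `except TypeError as e` catches it.
2. `raise ValueError(...) from e` raises ValueError (TypeError is attached as __cause__, but only ValueError is active).
3. Outer `except TypeError` does not match ValueError; skipped.
4. Outer `except ValueError` matches → value = 62.
Result: 62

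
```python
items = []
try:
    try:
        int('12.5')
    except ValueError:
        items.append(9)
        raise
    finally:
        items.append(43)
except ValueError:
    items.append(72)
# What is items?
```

Step-by-step execution trace:
1. Inner try: `int('12.5')` raises ValueError.
2. Inner `except ValueError` matches → `items.append(9)` → items = [9].
3. bare `raise` re-raises ValueError.
4. Inner `finally` runs during unwinding: `items.append(43)` → items = [9, 43].
5. Outer `except ValueError` matches → `items.append(72)` → items = [9, 43, 72].
Result: [9, 43, 72]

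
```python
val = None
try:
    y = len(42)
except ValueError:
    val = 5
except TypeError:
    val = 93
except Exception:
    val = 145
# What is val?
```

Step-by-step execution trace:
1. `y = len(42)` raises TypeError.
2. `except ValueError` does not match TypeError; skipped.
3. `except TypeError` matches → val = 93.
4. Remaining except clauses are skipped.
Result: 93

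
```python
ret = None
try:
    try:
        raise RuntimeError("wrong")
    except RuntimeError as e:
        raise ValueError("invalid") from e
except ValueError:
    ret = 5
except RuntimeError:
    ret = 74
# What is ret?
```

Step-by-step execution trace:
1. Inner try raises RuntimeError; inner `except RuntimeError as e` catches it.
2. `raise ValueError(...) from e` raises ValueError (RuntimeError is attached as __cause__, but only ValueError is active).
3. Outer `except ValueError` matches → ret = 5.
4. `except RuntimeError` is not reached.
Result: 5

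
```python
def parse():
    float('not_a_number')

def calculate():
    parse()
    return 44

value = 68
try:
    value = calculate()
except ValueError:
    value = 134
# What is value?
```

Step-by-step execution trace:
1. value starts at 68.
2. try: `calculate()` calls `parse()`.
3. `parse()` evaluates `float('not_a_number')`, which raises ValueError; it propagates through calculate (uncaught).
4. `return 44` in calculate is not reached; the assignment to value does not complete.
5. `except ValueError` matches → value = 134.
Result: 134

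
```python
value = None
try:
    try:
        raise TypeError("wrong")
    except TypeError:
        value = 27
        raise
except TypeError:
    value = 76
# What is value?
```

Step-by-step execution trace:
1. Inner try: `raise TypeError("wrong")` raises TypeError.
2. Inner `except TypeError` matches → value = 27.
3. bare `raise` re-raises the same TypeError.
4. Outer `except TypeError` matches → value = 76.
Result: 76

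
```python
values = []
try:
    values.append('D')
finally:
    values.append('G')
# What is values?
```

Step-by-step execution trace:
1. try: `values.append('D')` → values = ['D'].
2. The try body completes without raising.
3. finally always runs: `values.append('G')` → values = ['D', 'G'].
Result: ['D', 'G']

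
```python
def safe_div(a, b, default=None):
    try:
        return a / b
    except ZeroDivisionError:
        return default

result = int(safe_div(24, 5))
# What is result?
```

Step-by-step execution trace:
1. `safe_div(24, 5)` enters try: `return 24 / 5` → returns 4.8. No exception raised.
2. `except ZeroDivisionError` is skipped.
3. `int(4.8)` → 4 → result = 4.
Result: 4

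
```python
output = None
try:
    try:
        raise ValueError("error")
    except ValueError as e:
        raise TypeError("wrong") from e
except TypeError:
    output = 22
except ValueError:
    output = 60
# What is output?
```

Step-by-step execution trace:
1. Inner try raises ValueError; inner `except ValueError as e` catches it.
2. `raise TypeError(...) from e` raises TypeError (ValueError is attached as __cause__, but only TypeError is active).
3. Outer `except TypeError` matches → output = 22.
4. `except ValueError` is not reached.
Result: 22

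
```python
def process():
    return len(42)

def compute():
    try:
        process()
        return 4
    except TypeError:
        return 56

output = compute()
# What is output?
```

Step-by-step execution trace:
1. `compute()` calls `process()`.
2. `process()` evaluates `len(42)`, which raises TypeError; it propagates to the caller.
3. `return 4` is not reached.
4. `except TypeError` in compute matches → returns 56.
5. output = 56.
Result: 56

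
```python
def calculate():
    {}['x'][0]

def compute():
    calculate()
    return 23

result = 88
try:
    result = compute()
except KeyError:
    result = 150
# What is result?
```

Step-by-step execution trace:
1. result starts at 88.
2. try: `compute()` calls `calculate()`.
3. `calculate()` evaluates `{}['x'][0]`, which raises KeyError; it propagates through compute (uncaught).
4. `return 23` in compute is not reached; the assignment to result does not complete.
5. `except KeyError` matches → result = 150.
Result: 150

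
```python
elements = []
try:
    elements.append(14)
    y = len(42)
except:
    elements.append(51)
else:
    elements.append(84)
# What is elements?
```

Step-by-step execution trace:
1. try: `elements.append(14)` → elements = [14].
2. `y = len(42)` raises TypeError.
3. bare `except` matches → `elements.append(51)` → elements = [14, 51].
4. `else` is skipped (an exception was raised).
Result: [14, 51]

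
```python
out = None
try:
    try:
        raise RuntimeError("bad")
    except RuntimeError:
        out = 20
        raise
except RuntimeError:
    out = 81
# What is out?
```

Step-by-step execution trace:
1. Inner try: `raise RuntimeError("bad")` raises RuntimeError.
2. Inner `except RuntimeError` matches → out = 20.
3. bare `raise` re-raises the same RuntimeError.
4. Outer `except RuntimeError` matches → out = 81.
Result: 81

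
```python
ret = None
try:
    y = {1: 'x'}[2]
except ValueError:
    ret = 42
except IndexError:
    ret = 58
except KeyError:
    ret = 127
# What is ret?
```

Step-by-step execution trace:
1. `y = {1: 'x'}[2]` raises KeyError.
2. `except ValueError` does not match KeyError; skipped.
3. `except IndexError` does not match KeyError; skipped.
4. `except KeyError` matches → ret = 127.
Result: 127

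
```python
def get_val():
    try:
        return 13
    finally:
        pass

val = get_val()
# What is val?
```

Step-by-step execution trace:
1. `get_val()` enters try: `return 13` sets pending return value 13.
2. Before returning, `finally: pass` runs (no effect).
3. get_val() returns 13 → val = 13.
Result: 13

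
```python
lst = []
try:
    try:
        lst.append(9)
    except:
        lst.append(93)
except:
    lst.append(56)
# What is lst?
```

Step-by-step execution trace:
1. Inner try: `lst.append(9)` → lst = [9]. No exception raised.
2. Inner `except` is skipped.
3. Inner try completes normally; outer `except` is skipped.
Result: [9]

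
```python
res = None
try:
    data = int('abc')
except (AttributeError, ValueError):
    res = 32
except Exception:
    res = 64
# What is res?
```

Step-by-step execution trace:
1. `data = int('abc')` raises ValueError.
2. `except (AttributeError, ValueError)` matches (ValueError is in the tuple) → res = 32.
3. `except Exception` is not reached.
Result: 32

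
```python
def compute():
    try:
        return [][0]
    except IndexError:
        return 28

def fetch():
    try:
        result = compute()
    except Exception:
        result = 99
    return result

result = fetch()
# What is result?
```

Step-by-step execution trace:
1. `fetch()` calls `compute()`.
2. In compute: `[][0]` raises IndexError; `except IndexError` catches it → returns 28.
3. In fetch: `result = compute()` → result = 28. No exception reaches fetch.
4. `except Exception` is skipped; fetch returns 28.
5. result = 28.
Result: 28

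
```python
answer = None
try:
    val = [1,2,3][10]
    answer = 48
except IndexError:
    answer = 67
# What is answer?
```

Step-by-step execution trace:
1. `val = [1,2,3][10]` raises IndexError.
2. `answer = 48` is not reached.
3. `except IndexError` matches → answer = 67.
Result: 67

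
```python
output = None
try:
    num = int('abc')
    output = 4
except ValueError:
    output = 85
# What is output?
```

Step-by-step execution trace:
1. `num = int('abc')` raises ValueError.
2. `output = 4` is not reached.
3. `except ValueError` matches → output = 85.
Result: 85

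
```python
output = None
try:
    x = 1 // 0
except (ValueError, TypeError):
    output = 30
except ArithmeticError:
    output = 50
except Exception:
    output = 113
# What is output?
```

Step-by-step execution trace:
1. `x = 1 // 0` raises ZeroDivisionError.
2. `except (ValueError, TypeError)` does not match ZeroDivisionError; skipped.
3. `except ArithmeticError` matches (ZeroDivisionError is a subclass of ArithmeticError) → output = 50.
4. `except Exception` is not reached.
Result: 50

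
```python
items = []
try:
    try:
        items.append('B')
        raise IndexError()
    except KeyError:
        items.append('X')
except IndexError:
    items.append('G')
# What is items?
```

Step-by-step execution trace:
1. Inner try: `items.append('B')` → items = ['B'].
2. `raise IndexError()` raises IndexError.
3. Inner `except KeyError` does not match IndexError; exception propagates to outer try.
4. Outer `except IndexError` matches → `items.append('G')` → items = ['B', 'G'].
Result: ['B', 'G']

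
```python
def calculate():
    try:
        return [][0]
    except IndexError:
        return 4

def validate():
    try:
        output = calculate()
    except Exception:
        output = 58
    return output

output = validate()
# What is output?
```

Step-by-step execution trace:
1. `validate()` calls `calculate()`.
2. In calculate: `[][0]` raises IndexError; `except IndexError` catches it → returns 4.
3. In validate: `output = calculate()` → output = 4. No exception reaches validate.
4. `except Exception` is skipped; validate returns 4.
5. output = 4.
Result: 4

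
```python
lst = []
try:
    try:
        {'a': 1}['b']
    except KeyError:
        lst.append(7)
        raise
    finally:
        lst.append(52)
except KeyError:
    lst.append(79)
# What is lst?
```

Step-by-step execution trace:
1. Inner try: `{'a': 1}['b']` raises KeyError.
2. Inner `except KeyError` matches → `lst.append(7)` → lst = [7].
3. bare `raise` re-raises KeyError.
4. Inner `finally` runs during unwinding: `lst.append(52)` → lst = [7, 52].
5. Outer `except KeyError` matches → `lst.append(79)` → lst = [7, 52, 79].
Result: [7, 52, 79]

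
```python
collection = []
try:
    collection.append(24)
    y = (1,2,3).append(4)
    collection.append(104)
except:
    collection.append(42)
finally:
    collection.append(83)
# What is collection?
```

Step-by-step execution trace:
1. try: `collection.append(24)` → collection = [24].
2. `y = (1,2,3).append(4)` raises AttributeError; `collection.append(104)` is not reached.
3. bare `except` matches → `collection.append(42)` → collection = [24, 42].
4. finally always runs: `collection.append(83)` → collection = [24, 42, 83].
Result: [24, 42, 83]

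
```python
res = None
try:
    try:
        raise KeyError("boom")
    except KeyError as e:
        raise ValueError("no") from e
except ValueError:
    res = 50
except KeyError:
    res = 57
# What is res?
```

Step-by-step execution trace:
1. Inner try raises KeyError; inner `except KeyError as e` catches it.
2. `raise ValueError(...) from e` raises ValueError (KeyError is attached as __cause__, but only ValueError is active).
3. Outer `except ValueError` matches → res = 50.
4. `except KeyError` is not reached.
Result: 50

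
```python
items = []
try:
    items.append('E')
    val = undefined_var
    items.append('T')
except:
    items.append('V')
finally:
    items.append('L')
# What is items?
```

Step-by-step execution trace:
1. try: `items.append('E')` → items = ['E'].
2. `val = undefined_var` raises NameError; `items.append('T')` is not reached.
3. bare `except` matches → `items.append('V')` → items = ['E', 'V'].
4. finally always runs: `items.append('L')` → items = ['E', 'V', 'L'].
Result: ['E', 'V', 'L']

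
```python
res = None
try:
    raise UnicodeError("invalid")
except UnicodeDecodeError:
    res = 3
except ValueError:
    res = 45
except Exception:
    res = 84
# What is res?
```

Step-by-step execution trace:
1. `raise UnicodeError(...)` raises UnicodeError.
2. `except UnicodeDecodeError` does not match (UnicodeError is not a subclass of UnicodeDecodeError); skipped.
3. `except ValueError` matches (UnicodeError is a subclass of ValueError) → res = 45.
4. `except Exception` is not reached.
Result: 45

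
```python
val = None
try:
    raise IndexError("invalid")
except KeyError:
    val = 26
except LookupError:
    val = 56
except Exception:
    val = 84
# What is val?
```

Step-by-step execution trace:
1. `raise IndexError(...)` raises IndexError.
2. `except KeyError` does not match (IndexError is not a subclass of KeyError); skipped.
3. `except LookupError` matches (IndexError is a subclass of LookupError) → val = 56.
4. `except Exception` is not reached.
Result: 56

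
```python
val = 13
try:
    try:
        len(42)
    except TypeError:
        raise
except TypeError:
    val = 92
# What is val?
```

Step-by-step execution trace:
1. Inner try: `len(42)` raises TypeError.
2. Inner `except TypeError` matches; bare `raise` re-raises the same TypeError.
3. Outer `except TypeError` matches → val = 92.
Result: 92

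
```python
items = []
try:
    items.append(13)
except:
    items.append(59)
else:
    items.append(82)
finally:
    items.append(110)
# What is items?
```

Step-by-step execution trace:
1. try: `items.append(13)` → items = [13]. No exception raised.
2. `except` is skipped.
3. `else` runs: `items.append(82)` → items = [13, 82].
4. `finally` always runs: `items.append(110)` → items = [13, 82, 110].
Result: [13, 82, 110]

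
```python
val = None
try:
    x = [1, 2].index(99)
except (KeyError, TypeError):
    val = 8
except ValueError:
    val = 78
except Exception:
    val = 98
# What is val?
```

Step-by-step execution trace:
1. `x = [1, 2].index(99)` raises ValueError.
2. `except (KeyError, TypeError)` does not match ValueError; skipped.
3. `except ValueError` matches (exact type match) → val = 78.
4. `except Exception` is not reached.
Result: 78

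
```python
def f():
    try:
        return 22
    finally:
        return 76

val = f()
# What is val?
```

Step-by-step execution trace:
1. `f()` enters try: `return 22` sets pending return value 22.
2. Before returning, `finally: return 76` runs and overrides the pending return.
3. f() returns 76 → val = 76.
Result: 76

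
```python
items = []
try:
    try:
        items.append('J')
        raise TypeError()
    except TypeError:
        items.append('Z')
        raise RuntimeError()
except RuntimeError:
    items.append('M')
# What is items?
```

Step-by-step execution trace:
1. Inner try: `items.append('J')` → items = ['J'].
2. `raise TypeError()` raises TypeError.
3. Inner `except TypeError` matches → `items.append('Z')` → items = ['J', 'Z'].
4. `raise RuntimeError()` raises RuntimeError; propagates to outer try.
5. Outer `except RuntimeError` matches → `items.append('M')` → items = ['J', 'Z', 'M'].
Result: ['J', 'Z', 'M']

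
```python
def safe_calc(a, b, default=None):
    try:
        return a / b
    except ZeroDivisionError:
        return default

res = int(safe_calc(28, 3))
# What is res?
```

Step-by-step execution trace:
1. `safe_calc(28, 3)` enters try: `return 28 / 3` → returns 9.333333333333334. No exception raised.
2. `except ZeroDivisionError` is skipped.
3. `int(9.333333333333334)` → 9 → res = 9.
Result: 9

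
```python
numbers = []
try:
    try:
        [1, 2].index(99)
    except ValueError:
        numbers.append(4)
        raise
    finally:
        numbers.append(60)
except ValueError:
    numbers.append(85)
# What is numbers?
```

Step-by-step execution trace:
1. Inner try: `[1, 2].index(99)` raises ValueError.
2. Inner `except ValueError` matches → `numbers.append(4)` → numbers = [4].
3. bare `raise` re-raises ValueError.
4. Inner `finally` runs during unwinding: `numbers.append(60)` → numbers = [4, 60].
5. Outer `except ValueError` matches → `numbers.append(85)` → numbers = [4, 60, 85].
Result: [4, 60, 85]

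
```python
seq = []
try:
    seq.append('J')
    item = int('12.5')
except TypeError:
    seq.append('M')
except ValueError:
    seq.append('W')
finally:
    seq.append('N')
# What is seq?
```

Step-by-step execution trace:
1. try: `seq.append('J')` → seq = ['J'].
2. `item = int('12.5')` raises ValueError.
3. `except TypeError` does not match ValueError; skipped.
4. `except ValueError` matches → `seq.append('W')` → seq = ['J', 'W'].
5. finally always runs: `seq.append('N')` → seq = ['J', 'W', 'N'].
Result: ['J', 'W', 'N']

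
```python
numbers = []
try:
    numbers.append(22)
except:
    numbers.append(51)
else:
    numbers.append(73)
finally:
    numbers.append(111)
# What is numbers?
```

Step-by-step execution trace:
1. try: `numbers.append(22)` → numbers = [22]. No exception raised.
2. `except` is skipped.
3. `else` runs: `numbers.append(73)` → numbers = [22, 73].
4. `finally` always runs: `numbers.append(111)` → numbers = [22, 73, 111].
Result: [22, 73, 111]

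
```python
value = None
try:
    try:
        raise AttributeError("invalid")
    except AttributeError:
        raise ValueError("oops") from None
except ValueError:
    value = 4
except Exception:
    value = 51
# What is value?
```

Step-by-step execution trace:
1. Inner try raises AttributeError; inner `except AttributeError` catches it.
2. `raise ValueError(...) from None` raises ValueError (from None suppresses __context__, but the active exception is still ValueError).
3. Outer `except ValueError` matches → value = 4.
4. `except Exception` is not reached.
Result: 4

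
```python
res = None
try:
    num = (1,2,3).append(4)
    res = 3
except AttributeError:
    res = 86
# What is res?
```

Step-by-step execution trace:
1. `num = (1,2,3).append(4)` raises AttributeError.
2. `res = 3` is not reached.
3. `except AttributeError` matches → res = 86.
Result: 86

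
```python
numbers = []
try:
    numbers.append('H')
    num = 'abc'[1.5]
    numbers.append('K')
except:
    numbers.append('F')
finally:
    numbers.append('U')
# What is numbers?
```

Step-by-step execution trace:
1. try: `numbers.append('H')` → numbers = ['H'].
2. `num = 'abc'[1.5]` raises TypeError; `numbers.append('K')` is not reached.
3. bare `except` matches → `numbers.append('F')` → numbers = ['H', 'F'].
4. finally always runs: `numbers.append('U')` → numbers = ['H', 'F', 'U'].
Result: ['H', 'F', 'U']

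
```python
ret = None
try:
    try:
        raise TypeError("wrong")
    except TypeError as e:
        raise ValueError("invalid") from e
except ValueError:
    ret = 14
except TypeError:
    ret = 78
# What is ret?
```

Step-by-step execution trace:
1. Inner try raises TypeError; inner `except TypeError as e` catches it.
2. `raise ValueError(...) from e` raises ValueError (TypeError is attached as __cause__, but only ValueError is active).
3. Outer `except ValueError` matches → ret = 14.
4. `except TypeError` is not reached.
Result: 14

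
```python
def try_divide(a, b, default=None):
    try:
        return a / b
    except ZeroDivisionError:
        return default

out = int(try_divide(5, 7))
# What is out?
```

Step-by-step execution trace:
1. `try_divide(5, 7)` enters try: `return 5 / 7` → returns 0.7142857142857143. No exception raised.
2. `except ZeroDivisionError` is skipped.
3. `int(0.7142857142857143)` → 0 → out = 0.
Result: 0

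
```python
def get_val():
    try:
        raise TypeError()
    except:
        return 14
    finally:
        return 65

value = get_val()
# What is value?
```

Step-by-step execution trace:
1. `get_val()` enters try: `raise TypeError()` raises TypeError.
2. bare `except` matches → `return 14` sets pending return value 14.
3. Before returning, `finally: return 65` runs and overrides the pending return.
4. get_val() returns 65 → value = 65.
Result: 65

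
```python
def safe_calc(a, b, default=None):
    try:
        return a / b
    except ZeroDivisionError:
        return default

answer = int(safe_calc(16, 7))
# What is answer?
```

Step-by-step execution trace:
1. `safe_calc(16, 7)` enters try: `return 16 / 7` → returns 2.2857142857142856. No exception raised.
2. `except ZeroDivisionError` is skipped.
3. `int(2.2857142857142856)` → 2 → answer = 2.
Result: 2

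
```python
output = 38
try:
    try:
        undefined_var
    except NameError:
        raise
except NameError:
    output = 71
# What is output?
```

Step-by-step execution trace:
1. Inner try: `undefined_var` raises NameError.
2. Inner `except NameError` matches; bare `raise` re-raises the same NameError.
3. Outer `except NameError` matches → output = 71.
Result: 71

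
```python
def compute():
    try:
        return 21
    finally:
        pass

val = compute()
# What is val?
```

Step-by-step execution trace:
1. `compute()` enters try: `return 21` sets pending return value 21.
2. Before returning, `finally: pass` runs (no effect).
3. compute() returns 21 → val = 21.
Result: 21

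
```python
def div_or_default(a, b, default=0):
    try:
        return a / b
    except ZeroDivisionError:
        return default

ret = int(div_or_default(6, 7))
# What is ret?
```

Step-by-step execution trace:
1. `div_or_default(6, 7)` enters try: `return 6 / 7` → returns 0.8571428571428571. No exception raised.
2. `except ZeroDivisionError` is skipped.
3. `int(0.8571428571428571)` → 0 → ret = 0.
Result: 0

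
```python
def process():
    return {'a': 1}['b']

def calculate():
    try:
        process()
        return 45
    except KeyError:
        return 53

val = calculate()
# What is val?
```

Step-by-step execution trace:
1. `calculate()` calls `process()`.
2. `process()` evaluates `{'a': 1}['b']`, which raises KeyError; it propagates to the caller.
3. `return 45` is not reached.
4. `except KeyError` in calculate matches → returns 53.
5. val = 53.
Result: 53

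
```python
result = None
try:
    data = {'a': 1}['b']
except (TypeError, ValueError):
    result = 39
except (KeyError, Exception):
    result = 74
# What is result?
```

Step-by-step execution trace:
1. `data = {'a': 1}['b']` raises KeyError.
2. `except (TypeError, ValueError)` does not match KeyError; skipped.
3. `except (KeyError, Exception)` matches (KeyError is in the tuple) → result = 74.
Result: 74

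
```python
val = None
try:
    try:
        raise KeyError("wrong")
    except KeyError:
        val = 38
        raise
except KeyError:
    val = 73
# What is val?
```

Step-by-step execution trace:
1. Inner try: `raise KeyError("wrong")` raises KeyError.
2. Inner `except KeyError` matches → val = 38.
3. bare `raise` re-raises the same KeyError.
4. Outer `except KeyError` matches → val = 73.
Result: 73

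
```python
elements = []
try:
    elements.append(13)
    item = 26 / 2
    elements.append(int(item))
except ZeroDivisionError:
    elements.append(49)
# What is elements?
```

Step-by-step execution trace:
1. try: `elements.append(13)` → elements = [13].
2. `item = 26 / 2` → item = 13.0. No exception raised.
3. `elements.append(int(item))` → elements = [13, 13].
4. `except ZeroDivisionError` is skipped (no exception was raised).
Result: [13, 13]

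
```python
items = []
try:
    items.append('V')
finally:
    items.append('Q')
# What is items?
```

Step-by-step execution trace:
1. try: `items.append('V')` → items = ['V'].
2. The try body completes without raising.
3. finally always runs: `items.append('Q')` → items = ['V', 'Q'].
Result: ['V', 'Q']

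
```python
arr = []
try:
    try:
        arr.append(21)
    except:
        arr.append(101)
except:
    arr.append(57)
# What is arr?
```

Step-by-step execution trace:
1. Inner try: `arr.append(21)` → arr = [21]. No exception raised.
2. Inner `except` is skipped.
3. Inner try completes normally; outer `except` is skipped.
Result: [21]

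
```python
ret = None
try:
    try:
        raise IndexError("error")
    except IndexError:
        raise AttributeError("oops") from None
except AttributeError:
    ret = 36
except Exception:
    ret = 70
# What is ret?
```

Step-by-step execution trace:
1. Inner try raises IndexError; inner `except IndexError` catches it.
2. `raise AttributeError(...) from None` raises AttributeError (from None suppresses __context__, but the active exception is still AttributeError).
3. Outer `except AttributeError` matches → ret = 36.
4. `except Exception` is not reached.
Result: 36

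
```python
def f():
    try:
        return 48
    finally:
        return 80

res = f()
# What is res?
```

Step-by-step execution trace:
1. `f()` enters try: `return 48` sets pending return value 48.
2. Before returning, `finally: return 80` runs and overrides the pending return.
3. f() returns 80 → res = 80.
Result: 80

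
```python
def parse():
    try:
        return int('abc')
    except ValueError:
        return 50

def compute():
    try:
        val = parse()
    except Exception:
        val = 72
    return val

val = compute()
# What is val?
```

Step-by-step execution trace:
1. `compute()` calls `parse()`.
2. In parse: `int('abc')` raises ValueError; `except ValueError` catches it → returns 50.
3. In compute: `val = parse()` → val = 50. No exception reaches compute.
4. `except Exception` is skipped; compute returns 50.
5. val = 50.
Result: 50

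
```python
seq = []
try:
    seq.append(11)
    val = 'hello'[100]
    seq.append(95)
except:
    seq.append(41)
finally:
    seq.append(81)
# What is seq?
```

Step-by-step execution trace:
1. try: `seq.append(11)` → seq = [11].
2. `val = 'hello'[100]` raises IndexError; `seq.append(95)` is not reached.
3. bare `except` matches → `seq.append(41)` → seq = [11, 41].
4. finally always runs: `seq.append(81)` → seq = [11, 41, 81].
Result: [11, 41, 81]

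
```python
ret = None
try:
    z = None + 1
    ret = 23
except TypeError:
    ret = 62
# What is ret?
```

Step-by-step execution trace:
1. `z = None + 1` raises TypeError.
2. `ret = 23` is not reached.
3. `except TypeError` matches → ret = 62.
Result: 62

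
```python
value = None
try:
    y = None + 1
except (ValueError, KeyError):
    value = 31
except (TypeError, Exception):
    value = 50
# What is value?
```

Step-by-step execution trace:
1. `y = None + 1` raises TypeError.
2. `except (ValueError, KeyError)` does not match TypeError; skipped.
3. `except (TypeError, Exception)` matches (TypeError is in the tuple) → value = 50.
Result: 50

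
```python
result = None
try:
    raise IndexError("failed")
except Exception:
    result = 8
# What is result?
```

Step-by-step execution trace:
1. `raise IndexError(...)` raises IndexError.
2. `except Exception` matches (IndexError is a subclass of Exception) → result = 8.
Result: 8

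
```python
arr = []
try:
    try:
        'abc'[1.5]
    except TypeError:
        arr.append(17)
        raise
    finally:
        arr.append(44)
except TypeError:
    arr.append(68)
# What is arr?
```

Step-by-step execution trace:
1. Inner try: `'abc'[1.5]` raises TypeError.
2. Inner `except TypeError` matches → `arr.append(17)` → arr = [17].
3. bare `raise` re-raises TypeError.
4. Inner `finally` runs during unwinding: `arr.append(44)` → arr = [17, 44].
5. Outer `except TypeError` matches → `arr.append(68)` → arr = [17, 44, 68].
Result: [17, 44, 68]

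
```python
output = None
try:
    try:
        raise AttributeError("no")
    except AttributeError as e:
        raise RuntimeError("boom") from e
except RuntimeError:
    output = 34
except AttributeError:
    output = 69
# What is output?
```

Step-by-step execution trace:
1. Inner try raises AttributeError; inner `except AttributeError as e` catches it.
2. `raise RuntimeError(...) from e` raises RuntimeError (AttributeError is attached as __cause__, but only RuntimeError is active).
3. Outer `except RuntimeError` matches → output = 34.
4. `except AttributeError` is not reached.
Result: 34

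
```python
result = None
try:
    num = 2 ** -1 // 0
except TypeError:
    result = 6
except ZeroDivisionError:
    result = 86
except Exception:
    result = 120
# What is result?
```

Step-by-step execution trace:
1. `num = 2 ** -1 // 0` raises ZeroDivisionError.
2. `except TypeError` does not match ZeroDivisionError; skipped.
3. `except ZeroDivisionError` matches → result = 86.
4. Remaining except clauses are skipped.
Result: 86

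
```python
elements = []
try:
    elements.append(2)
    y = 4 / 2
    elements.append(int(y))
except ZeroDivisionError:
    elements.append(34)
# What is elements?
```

Step-by-step execution trace:
1. try: `elements.append(2)` → elements = [2].
2. `y = 4 / 2` → y = 2.0. No exception raised.
3. `elements.append(int(y))` → elements = [2, 2].
4. `except ZeroDivisionError` is skipped (no exception was raised).
Result: [2, 2]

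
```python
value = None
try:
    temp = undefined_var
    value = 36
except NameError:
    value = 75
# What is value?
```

Step-by-step execution trace:
1. `temp = undefined_var` raises NameError.
2. `value = 36` is not reached.
3. `except NameError` matches → value = 75.
Result: 75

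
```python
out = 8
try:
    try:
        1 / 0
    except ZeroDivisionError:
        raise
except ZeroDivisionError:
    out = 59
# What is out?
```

Step-by-step execution trace:
1. Inner try: `1 / 0` raises ZeroDivisionError.
2. Inner `except ZeroDivisionError` matches; bare `raise` re-raises the same ZeroDivisionError.
3. Outer `except ZeroDivisionError` matches → out = 59.
Result: 59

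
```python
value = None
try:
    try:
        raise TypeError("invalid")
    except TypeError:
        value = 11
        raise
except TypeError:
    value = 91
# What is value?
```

Step-by-step execution trace:
1. Inner try: `raise TypeError("invalid")` raises TypeError.
2. Inner `except TypeError` matches → value = 11.
3. bare `raise` re-raises the same TypeError.
4. Outer `except TypeError` matches → value = 91.
Result: 91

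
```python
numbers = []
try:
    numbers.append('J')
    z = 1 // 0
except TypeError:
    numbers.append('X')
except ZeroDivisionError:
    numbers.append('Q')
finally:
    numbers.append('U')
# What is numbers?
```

Step-by-step execution trace:
1. try: `numbers.append('J')` → numbers = ['J'].
2. `z = 1 // 0` raises ZeroDivisionError.
3. `except TypeError` does not match ZeroDivisionError; skipped.
4. `except ZeroDivisionError` matches → `numbers.append('Q')` → numbers = ['J', 'Q'].
5. finally always runs: `numbers.append('U')` → numbers = ['J', 'Q', 'U'].
Result: ['J', 'Q', 'U']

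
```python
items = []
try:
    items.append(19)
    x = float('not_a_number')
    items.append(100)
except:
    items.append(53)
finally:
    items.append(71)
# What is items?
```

Step-by-step execution trace:
1. try: `items.append(19)` → items = [19].
2. `x = float('not_a_number')` raises ValueError; `items.append(100)` is not reached.
3. bare `except` matches → `items.append(53)` → items = [19, 53].
4. finally always runs: `items.append(71)` → items = [19, 53, 71].
Result: [19, 53, 71]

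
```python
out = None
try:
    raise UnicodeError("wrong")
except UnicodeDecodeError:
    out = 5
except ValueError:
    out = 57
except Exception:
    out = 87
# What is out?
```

Step-by-step execution trace:
1. `raise UnicodeError(...)` raises UnicodeError.
2. `except UnicodeDecodeError` does not match (UnicodeError is not a subclass of UnicodeDecodeError); skipped.
3. `except ValueError` matches (UnicodeError is a subclass of ValueError) → out = 57.
4. `except Exception` is not reached.
Result: 57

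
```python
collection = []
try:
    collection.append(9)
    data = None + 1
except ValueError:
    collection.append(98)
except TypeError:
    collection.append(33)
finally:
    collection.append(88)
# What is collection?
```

Step-by-step execution trace:
1. try: `collection.append(9)` → collection = [9].
2. `data = None + 1` raises TypeError.
3. `except ValueError` does not match TypeError; skipped.
4. `except TypeError` matches → `collection.append(33)` → collection = [9, 33].
5. finally always runs: `collection.append(88)` → collection = [9, 33, 88].
Result: [9, 33, 88]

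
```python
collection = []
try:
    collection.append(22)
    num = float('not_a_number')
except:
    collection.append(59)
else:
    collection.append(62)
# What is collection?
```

Step-by-step execution trace:
1. try: `collection.append(22)` → collection = [22].
2. `num = float('not_a_number')` raises ValueError.
3. bare `except` matches → `collection.append(59)` → collection = [22, 59].
4. `else` is skipped (an exception was raised).
Result: [22, 59]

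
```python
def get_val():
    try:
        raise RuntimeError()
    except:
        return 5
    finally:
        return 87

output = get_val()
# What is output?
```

Step-by-step execution trace:
1. `get_val()` enters try: `raise RuntimeError()` raises RuntimeError.
2. bare `except` matches → `return 5` sets pending return value 5.
3. Before returning, `finally: return 87` runs and overrides the pending return.
4. get_val() returns 87 → output = 87.
Result: 87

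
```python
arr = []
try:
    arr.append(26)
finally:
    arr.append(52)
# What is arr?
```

Step-by-step execution trace:
1. try: `arr.append(26)` → arr = [26].
2. The try body completes without raising.
3. finally always runs: `arr.append(52)` → arr = [26, 52].
Result: [26, 52]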